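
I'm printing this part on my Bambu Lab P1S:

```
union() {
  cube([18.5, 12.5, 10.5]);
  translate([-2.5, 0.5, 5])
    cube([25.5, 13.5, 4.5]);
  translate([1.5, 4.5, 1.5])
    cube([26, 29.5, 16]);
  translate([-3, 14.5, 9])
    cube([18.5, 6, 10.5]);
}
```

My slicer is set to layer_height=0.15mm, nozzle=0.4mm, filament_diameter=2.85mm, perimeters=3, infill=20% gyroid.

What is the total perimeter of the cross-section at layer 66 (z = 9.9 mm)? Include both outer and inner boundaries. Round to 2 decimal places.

132.00 mm

At z = 9.9 mm: the cube is present — its section is the full 18.5×12.5 rectangle (perimeter 62.00 mm); the cube at (-2.5, 0.5) is not intersected at this z (z outside [5, 9.5]); the cube at (1.5, 4.5) is present — its section is the full 26×29.5 rectangle (perimeter 111.00 mm); the cube at (-3, 14.5) is present — its section is the full 18.5×6 rectangle (perimeter 49.00 mm); Merging all regions: the regions partially overlap (shared area 220.00 mm²), so the edge portions inside another operand are dropped and the merged outline is re-measured after clipping — boundary = 132.00 mm. Overall, the cross-section is a single solid region. Total boundary length (outer) = 132.00 mm.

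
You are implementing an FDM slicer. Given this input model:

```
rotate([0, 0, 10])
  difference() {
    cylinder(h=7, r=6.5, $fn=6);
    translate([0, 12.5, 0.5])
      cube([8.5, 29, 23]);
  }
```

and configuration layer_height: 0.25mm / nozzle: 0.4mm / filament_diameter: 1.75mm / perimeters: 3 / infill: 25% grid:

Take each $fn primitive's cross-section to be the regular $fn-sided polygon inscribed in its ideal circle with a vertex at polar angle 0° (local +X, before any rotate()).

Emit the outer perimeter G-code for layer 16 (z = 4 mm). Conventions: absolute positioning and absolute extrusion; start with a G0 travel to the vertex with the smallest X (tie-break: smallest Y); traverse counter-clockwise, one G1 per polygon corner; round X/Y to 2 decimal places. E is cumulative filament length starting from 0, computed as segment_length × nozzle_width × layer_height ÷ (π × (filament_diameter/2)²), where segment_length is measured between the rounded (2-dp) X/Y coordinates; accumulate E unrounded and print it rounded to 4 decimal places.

G0 X-6.40 Y-1.13 Z4.00
G1 X-2.22 Y-6.11 E0.2703
G1 X4.18 Y-4.98 E0.5405
G1 X6.40 Y1.13 E0.8108
G1 X2.22 Y6.11 E1.0811
G1 X-4.18 Y4.98 E1.3513
G1 X-6.40 Y-1.13 E1.6216

At z = 4 mm: the cylinder: section is a regular 6-gon, circumradius r=6.5; the 8.5×29 cube at (0, 12.5) contributes its full rectangle; Subtracting the remaining from the first: starting from the r=6.5 cylinder, the 8.5×29 cube at (0, 12.5) misses the remaining region (no effect) — 1 connected region; (whole slice rotated 10° about Z — lengths, areas and connectivity unchanged). The outline is a single polygon with 6 vertices. Extrusion per mm of travel: 0.4 × 0.25 / (π × 0.875²) = 0.041575. Accumulating E over each segment gives final E = 1.6216.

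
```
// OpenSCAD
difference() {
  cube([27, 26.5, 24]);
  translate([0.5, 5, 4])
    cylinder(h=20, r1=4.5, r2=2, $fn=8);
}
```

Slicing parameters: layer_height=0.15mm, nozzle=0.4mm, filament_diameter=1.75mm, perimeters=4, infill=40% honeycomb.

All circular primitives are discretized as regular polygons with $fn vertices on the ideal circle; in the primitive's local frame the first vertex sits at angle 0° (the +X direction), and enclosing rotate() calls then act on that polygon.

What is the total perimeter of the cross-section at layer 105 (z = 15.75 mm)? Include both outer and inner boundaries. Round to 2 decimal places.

111.71 mm

At z = 15.75 mm: the cube (footprint 27×26.5) is included at this height (perimeter 107.00 mm); the cone at (0.5, 5) (r1=4.5→r2=2) has section circumradius 3.031 here — a regular 8-gon (perimeter = 2·8·3.031·sin(180°/8) = 18.56 mm); After the difference (first − rest): starting from the 27×26.5 cube, the cone at (0.5, 5) partially overlaps it — only the 15.92 mm² overlap (of its 25.99 mm²) is removed, clipping the outline — boundary = 111.71 mm. Overall, the cross-section is a single solid region. Total boundary length (outer) = 111.71 mm.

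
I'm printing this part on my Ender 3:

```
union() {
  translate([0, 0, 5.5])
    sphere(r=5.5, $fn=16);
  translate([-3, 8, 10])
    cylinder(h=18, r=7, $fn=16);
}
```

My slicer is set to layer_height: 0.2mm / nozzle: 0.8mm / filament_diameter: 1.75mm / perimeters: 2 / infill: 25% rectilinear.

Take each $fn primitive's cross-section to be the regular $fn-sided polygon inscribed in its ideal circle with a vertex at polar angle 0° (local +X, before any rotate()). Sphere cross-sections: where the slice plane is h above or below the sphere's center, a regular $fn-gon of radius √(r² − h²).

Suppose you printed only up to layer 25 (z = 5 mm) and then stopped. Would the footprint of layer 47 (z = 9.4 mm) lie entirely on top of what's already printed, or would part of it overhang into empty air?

Compare the two slices. At z = 5: the sphere: section is a regular 16-gon, circumradius = √(r²−h²) = √(5.5²−0.5²) = 5.477 (area = (16/2)·5.477²·sin(360°/16) = 91.84 mm²); the cylinder at (-3, 8) is absent (z outside [10, 28]); Merging all regions: only the r=5.5 sphere is present, so the union is just that shape — area = 91.84 mm². At z = 9.4: the r=5.5 sphere slices to a regular 16-gon of circumradius 3.878 (√(r²−h²) with h=3.9 from center) (area = (16/2)·3.878²·sin(360°/16) = 46.04 mm²); the cylinder at (-3, 8) is absent (z outside [10, 28]); Combining (union): only the r=5.5 sphere is present, so the union is just that shape — area = 46.04 mm². Checking containment: the cross-section at z = 9.4 is a subset of the cross-section at z = 5.

entirely on top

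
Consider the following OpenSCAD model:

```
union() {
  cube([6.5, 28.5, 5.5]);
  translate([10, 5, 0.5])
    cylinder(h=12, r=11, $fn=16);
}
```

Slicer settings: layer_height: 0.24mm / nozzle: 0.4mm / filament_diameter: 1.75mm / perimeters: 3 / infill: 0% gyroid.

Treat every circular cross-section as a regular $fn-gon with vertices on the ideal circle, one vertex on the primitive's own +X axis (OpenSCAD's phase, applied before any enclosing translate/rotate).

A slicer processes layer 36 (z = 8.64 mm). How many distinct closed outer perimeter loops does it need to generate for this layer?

At z = 8.64 mm: the cube does not reach this height (z outside [0, 5.5]); the r=11 cylinder at (10, 5) contributes a regular 16-gon of circumradius 11; Taking the union: only the r=11 cylinder at (10, 5) is present, so the union is just that shape — 1 connected region. The result has 1 disconnected region.

1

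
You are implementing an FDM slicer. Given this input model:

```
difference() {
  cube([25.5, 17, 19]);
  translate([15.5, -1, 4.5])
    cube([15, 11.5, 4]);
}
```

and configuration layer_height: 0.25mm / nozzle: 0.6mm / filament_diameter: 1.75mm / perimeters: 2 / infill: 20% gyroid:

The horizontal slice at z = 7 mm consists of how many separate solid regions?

At z = 7 mm: the cube is present — its section is the full 25.5×17 rectangle; the cube at (15.5, -1) (footprint 15×11.5) is included at this height; Taking the first minus the rest: starting from the 25.5×17 cube, the 15×11.5 cube at (15.5, -1) partially overlaps it — only the 105.00 mm² overlap (of its 172.50 mm²) is removed, clipping the outline — 1 connected region. The result has 1 disconnected region.

1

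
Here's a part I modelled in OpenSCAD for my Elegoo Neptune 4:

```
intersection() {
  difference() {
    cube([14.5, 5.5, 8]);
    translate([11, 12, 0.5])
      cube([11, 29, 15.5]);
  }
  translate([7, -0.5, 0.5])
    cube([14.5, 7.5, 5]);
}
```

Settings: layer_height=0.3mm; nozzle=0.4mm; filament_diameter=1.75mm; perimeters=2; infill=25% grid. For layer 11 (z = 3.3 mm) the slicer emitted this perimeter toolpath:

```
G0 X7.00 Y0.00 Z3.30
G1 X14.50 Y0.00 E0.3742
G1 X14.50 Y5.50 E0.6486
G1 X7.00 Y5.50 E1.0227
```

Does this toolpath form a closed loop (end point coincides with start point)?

Start point (G0): (7.00, 0.00). End point (last G1): the path does not return to the start — open.

no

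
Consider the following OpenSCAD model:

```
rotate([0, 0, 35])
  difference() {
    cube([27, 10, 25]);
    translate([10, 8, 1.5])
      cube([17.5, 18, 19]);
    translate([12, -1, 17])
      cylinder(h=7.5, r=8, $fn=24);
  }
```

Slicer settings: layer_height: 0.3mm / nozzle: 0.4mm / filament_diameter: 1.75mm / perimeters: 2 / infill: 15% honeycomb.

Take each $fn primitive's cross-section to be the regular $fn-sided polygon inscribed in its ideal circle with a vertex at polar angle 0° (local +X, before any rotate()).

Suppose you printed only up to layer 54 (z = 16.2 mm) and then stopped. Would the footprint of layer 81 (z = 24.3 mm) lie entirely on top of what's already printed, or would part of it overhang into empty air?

part overhangs

Compare the two slices. At z = 16.2: the 27×10 cube contributes its full rectangle (area 270.00 mm²); the cube at (10, 8) is present — its section is the full 17.5×18 rectangle (area 315.00 mm²); the cylinder at (12, -1) is not intersected at this z (z outside [17, 24.5]); Taking the first minus the rest: starting from the 27×10 cube (270.00 mm²), the 17.5×18 cube at (10, 8) partially overlaps it — only the 34.00 mm² overlap (of its 315.00 mm²) is removed, clipping the outline — area = 236.00 mm²; (whole slice rotated 35° about Z — lengths, areas and connectivity unchanged). At z = 24.3: the cube is present — its section is the full 27×10 rectangle (area 270.00 mm²); the cube at (10, 8) is not intersected at this z (z outside [1.5, 20.5]); the cylinder at (12, -1): section is a regular 24-gon, circumradius r=8 (area = (24/2)·8.000²·sin(360°/24) = 198.77 mm²); After the difference (first − rest): starting from the 27×10 cube (270.00 mm²), the r=8 cylinder at (12, -1) partially overlaps it — only the 83.52 mm² overlap (of its 198.77 mm²) is removed, clipping the outline — area = 186.48 mm²; (whole slice rotated 35° about Z — lengths, areas and connectivity unchanged). Checking containment: at z = 24.3 the cross-section extends beyond the z = 16.2 cross-section by about 34.00 mm².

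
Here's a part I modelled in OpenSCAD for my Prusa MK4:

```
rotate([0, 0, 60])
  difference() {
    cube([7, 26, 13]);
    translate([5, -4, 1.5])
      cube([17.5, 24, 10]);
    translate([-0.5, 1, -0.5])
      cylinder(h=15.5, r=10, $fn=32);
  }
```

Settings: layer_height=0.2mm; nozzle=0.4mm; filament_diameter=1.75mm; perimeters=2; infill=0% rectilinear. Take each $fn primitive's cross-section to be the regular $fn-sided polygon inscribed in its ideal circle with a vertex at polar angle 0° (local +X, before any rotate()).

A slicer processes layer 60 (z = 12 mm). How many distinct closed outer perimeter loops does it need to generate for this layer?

At z = 12 mm: the cube is present — its section is the full 7×26 rectangle; the cube at (5, -4) is not intersected at this z (z outside [1.5, 11.5]); the r=10 cylinder at (-0.5, 1) gives a regular 32-gon of circumradius 10 (constant along its height); Taking the first minus the rest: starting from the 7×26 cube, the r=10 cylinder at (-0.5, 1) partially overlaps it — only the 68.95 mm² overlap (of its 312.14 mm²) is removed, clipping the outline — 1 connected region; (whole slice rotated 60° about Z — lengths, areas and connectivity unchanged). The result has 1 disconnected region.

1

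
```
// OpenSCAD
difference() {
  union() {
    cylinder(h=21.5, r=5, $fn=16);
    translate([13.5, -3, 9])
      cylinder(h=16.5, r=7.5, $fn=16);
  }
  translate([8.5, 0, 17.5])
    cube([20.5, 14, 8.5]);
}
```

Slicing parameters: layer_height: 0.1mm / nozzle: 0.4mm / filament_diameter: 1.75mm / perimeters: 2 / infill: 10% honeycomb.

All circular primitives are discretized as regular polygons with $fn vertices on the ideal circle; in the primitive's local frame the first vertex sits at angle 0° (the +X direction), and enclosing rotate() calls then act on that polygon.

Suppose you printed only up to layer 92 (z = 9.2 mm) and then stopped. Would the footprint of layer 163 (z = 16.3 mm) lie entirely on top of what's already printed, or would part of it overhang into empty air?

entirely on top

Compare the two slices. At z = 9.2: the r=5 cylinder gives a regular 16-gon of circumradius 5 (constant along its height) (area = (16/2)·5.000²·sin(360°/16) = 76.54 mm²); the r=7.5 cylinder at (13.5, -3) gives a regular 16-gon of circumradius 7.5 (constant along its height) (area = (16/2)·7.500²·sin(360°/16) = 172.21 mm²); Taking the union: the 2 present regions are separate (no shared area or edge), so areas and boundary lengths simply add and each stays a separate island — area = 248.74 mm²; the cube at (8.5, 0) does not reach this height (z outside [17.5, 26]); After the difference (first − rest): none of the subtracted shapes is present at this height, so that combined region is unchanged — area = 248.74 mm². At z = 16.3: the r=5 cylinder gives a regular 16-gon of circumradius 5 (constant along its height) (area = (16/2)·5.000²·sin(360°/16) = 76.54 mm²); the r=7.5 cylinder at (13.5, -3) gives a regular 16-gon of circumradius 7.5 (constant along its height) (area = (16/2)·7.500²·sin(360°/16) = 172.21 mm²); Taking the union: the 2 present regions are separate (no shared area or edge), so areas and boundary lengths simply add and each stays a separate island — area = 248.74 mm²; the cube at (8.5, 0) is not intersected at this z (z outside [17.5, 26]); After the difference (first − rest): none of the subtracted shapes is present at this height, so that combined region is unchanged — area = 248.74 mm². Checking containment: the cross-section at z = 16.3 is a subset of the cross-section at z = 9.2.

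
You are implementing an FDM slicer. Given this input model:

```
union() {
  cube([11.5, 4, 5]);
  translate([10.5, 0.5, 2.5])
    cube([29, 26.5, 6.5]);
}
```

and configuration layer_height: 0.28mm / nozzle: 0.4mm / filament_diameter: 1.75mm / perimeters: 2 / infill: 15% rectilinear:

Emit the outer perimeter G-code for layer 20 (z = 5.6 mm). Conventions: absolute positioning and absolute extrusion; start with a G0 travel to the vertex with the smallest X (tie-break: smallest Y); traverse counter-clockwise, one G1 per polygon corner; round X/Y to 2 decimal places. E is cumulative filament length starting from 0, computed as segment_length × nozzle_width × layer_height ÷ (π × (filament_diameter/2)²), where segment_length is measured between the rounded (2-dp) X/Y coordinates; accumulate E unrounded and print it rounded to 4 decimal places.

At z = 5.6 mm: the cube does not reach this height (z outside [0, 5]); the cube at (10.5, 0.5) is present — its section is the full 29×26.5 rectangle; Combining (union): only the 29×26.5 cube at (10.5, 0.5) is present, so the union is just that shape — 1 connected region. The outline is a single polygon with 4 vertices. Extrusion per mm of travel: 0.4 × 0.28 / (π × 0.875²) = 0.046564. Accumulating E over each segment gives final E = 5.1686.

G0 X10.50 Y0.50 Z5.60
G1 X39.50 Y0.50 E1.3504
G1 X39.50 Y27.00 E2.5843
G1 X10.50 Y27.00 E3.9347
G1 X10.50 Y0.50 E5.1686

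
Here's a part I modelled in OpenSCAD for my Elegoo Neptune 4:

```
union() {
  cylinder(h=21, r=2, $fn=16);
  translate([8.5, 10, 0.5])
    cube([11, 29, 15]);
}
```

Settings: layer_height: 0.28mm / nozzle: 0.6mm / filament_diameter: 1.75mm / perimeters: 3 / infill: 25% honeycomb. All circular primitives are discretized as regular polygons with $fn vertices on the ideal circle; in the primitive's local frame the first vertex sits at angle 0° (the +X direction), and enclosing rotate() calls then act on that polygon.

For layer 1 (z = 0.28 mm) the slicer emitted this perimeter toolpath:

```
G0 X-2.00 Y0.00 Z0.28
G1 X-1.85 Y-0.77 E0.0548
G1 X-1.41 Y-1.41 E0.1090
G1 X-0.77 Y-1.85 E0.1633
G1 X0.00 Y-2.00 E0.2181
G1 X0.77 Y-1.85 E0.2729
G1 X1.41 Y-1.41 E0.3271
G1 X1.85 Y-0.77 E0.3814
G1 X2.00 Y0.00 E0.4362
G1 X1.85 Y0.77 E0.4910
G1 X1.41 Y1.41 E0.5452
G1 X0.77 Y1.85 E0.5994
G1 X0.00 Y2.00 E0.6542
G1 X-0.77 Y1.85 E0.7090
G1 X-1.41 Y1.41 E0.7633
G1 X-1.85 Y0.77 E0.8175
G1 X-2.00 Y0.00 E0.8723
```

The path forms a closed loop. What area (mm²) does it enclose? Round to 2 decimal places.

Apply the shoelace formula to the sequence of (X, Y) vertices; enclosed area = 12.25 mm².

12.25 mm²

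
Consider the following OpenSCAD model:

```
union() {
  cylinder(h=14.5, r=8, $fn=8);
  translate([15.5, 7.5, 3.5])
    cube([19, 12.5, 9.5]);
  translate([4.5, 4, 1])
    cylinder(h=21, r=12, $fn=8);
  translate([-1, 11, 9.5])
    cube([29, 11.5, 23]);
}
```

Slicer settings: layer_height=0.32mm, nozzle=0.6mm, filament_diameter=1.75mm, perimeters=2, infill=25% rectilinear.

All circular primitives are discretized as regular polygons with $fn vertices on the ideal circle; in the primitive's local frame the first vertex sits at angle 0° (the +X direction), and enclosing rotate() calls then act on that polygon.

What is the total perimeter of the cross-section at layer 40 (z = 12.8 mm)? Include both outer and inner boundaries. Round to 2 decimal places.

143.49 mm

At z = 12.8 mm: the r=8 cylinder gives a regular 8-gon of circumradius 8 (constant along its height) (perimeter = 2·8·8.000·sin(180°/8) = 48.98 mm); the cube at (15.5, 7.5) is present — its section is the full 19×12.5 rectangle (perimeter 63.00 mm); the r=12 cylinder at (4.5, 4) contributes a regular 8-gon of circumradius 12 (perimeter = 2·8·12.000·sin(180°/8) = 73.48 mm); the cube at (-1, 11) is present — its section is the full 29×11.5 rectangle (perimeter 81.00 mm); Taking the union: the regions partially overlap (shared area 317.90 mm²), so the edge portions inside another operand are dropped and the merged outline is re-measured after clipping — boundary = 143.49 mm. Overall, the cross-section is a single solid region. Total boundary length (outer) = 143.49 mm.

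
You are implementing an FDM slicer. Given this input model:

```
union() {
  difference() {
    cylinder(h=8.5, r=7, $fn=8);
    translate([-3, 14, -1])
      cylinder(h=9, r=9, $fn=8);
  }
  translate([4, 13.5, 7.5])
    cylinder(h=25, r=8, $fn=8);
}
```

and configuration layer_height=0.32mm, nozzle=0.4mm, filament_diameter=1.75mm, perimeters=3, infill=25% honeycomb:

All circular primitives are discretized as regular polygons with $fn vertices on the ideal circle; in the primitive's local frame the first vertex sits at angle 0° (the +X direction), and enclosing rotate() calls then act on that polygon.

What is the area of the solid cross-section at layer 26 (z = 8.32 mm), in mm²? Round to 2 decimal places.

At z = 8.32 mm: the r=7 cylinder contributes a regular 8-gon of circumradius 7 (area = (8/2)·7.000²·sin(360°/8) = 138.59 mm²); the cylinder at (-3, 14) is not intersected at this z (z outside [-1, 8]); After the difference (first − rest): none of the subtracted shapes is present at this height, so the r=7 cylinder is unchanged — area = 138.59 mm²; the r=8 cylinder at (4, 13.5) gives a regular 8-gon of circumradius 8 (constant along its height) (area = (8/2)·8.000²·sin(360°/8) = 181.02 mm²); Combining (union): the 2 present regions are separate (no shared area or edge), so areas and boundary lengths simply add and each stays a separate island — area = 319.61 mm². Overall, the cross-section has 2 separate islands. Net area = 319.61 mm².

319.61 mm²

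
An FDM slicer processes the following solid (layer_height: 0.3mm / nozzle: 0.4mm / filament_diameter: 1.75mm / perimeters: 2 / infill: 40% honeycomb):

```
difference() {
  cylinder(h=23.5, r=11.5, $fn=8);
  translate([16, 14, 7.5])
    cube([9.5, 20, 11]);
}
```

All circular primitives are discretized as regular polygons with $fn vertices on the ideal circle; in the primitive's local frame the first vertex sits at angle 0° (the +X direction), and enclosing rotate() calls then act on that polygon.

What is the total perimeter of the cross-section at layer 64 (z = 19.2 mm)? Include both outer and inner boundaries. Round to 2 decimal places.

70.41 mm

At z = 19.2 mm: the r=11.5 cylinder contributes a regular 8-gon of circumradius 11.5 (perimeter = 2·8·11.500·sin(180°/8) = 70.41 mm); the cube at (16, 14) is absent (z outside [7.5, 18.5]); Subtracting the remaining from the first: none of the subtracted shapes is present at this height, so the r=11.5 cylinder is unchanged — boundary = 70.41 mm. Overall, the cross-section is a single solid region. Total boundary length (outer) = 70.41 mm.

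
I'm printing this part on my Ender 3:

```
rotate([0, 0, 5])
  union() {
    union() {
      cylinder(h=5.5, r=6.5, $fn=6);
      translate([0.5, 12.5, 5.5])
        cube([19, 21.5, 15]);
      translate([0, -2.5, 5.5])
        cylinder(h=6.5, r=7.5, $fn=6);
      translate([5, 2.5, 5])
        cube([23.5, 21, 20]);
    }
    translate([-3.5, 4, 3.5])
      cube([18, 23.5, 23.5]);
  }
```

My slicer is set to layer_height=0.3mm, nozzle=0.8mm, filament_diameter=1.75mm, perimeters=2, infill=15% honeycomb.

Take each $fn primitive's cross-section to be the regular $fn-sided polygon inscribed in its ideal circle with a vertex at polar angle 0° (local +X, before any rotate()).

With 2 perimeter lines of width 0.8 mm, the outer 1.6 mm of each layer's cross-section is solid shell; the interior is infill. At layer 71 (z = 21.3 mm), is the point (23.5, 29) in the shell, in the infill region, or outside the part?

outside

At z = 21.3 mm: the cylinder does not reach this height (z outside [0, 5.5]); the cube at (0.5, 12.5) does not reach this height (z outside [5.5, 20.5]); the cylinder at (0, -2.5) is absent (z outside [5.5, 12]); the 23.5×21 cube at (5, 2.5) contributes its full rectangle; Combining (union): only the 23.5×21 cube at (5, 2.5) is present, so the union is just that shape — 1 connected region; the 18×23.5 cube at (-3.5, 4) contributes its full rectangle; Merging all regions: the regions partially overlap (shared area 185.25 mm²), so overlapping operands fuse into one piece — 1 connected region; (whole slice rotated 5° about Z — lengths, areas and connectivity unchanged). Overall, the cross-section is a single solid region. Undo the 5° rotation: the query point maps to (25.938, 26.841) in the un-rotated model frame. The nearest boundary edge runs (14.50, 23.50)→(28.50, 23.50); distance from the point to it = 3.34 mm. The point is not inside any of the regions above, so it lies outside the cross-section (3.34 mm from the nearest boundary).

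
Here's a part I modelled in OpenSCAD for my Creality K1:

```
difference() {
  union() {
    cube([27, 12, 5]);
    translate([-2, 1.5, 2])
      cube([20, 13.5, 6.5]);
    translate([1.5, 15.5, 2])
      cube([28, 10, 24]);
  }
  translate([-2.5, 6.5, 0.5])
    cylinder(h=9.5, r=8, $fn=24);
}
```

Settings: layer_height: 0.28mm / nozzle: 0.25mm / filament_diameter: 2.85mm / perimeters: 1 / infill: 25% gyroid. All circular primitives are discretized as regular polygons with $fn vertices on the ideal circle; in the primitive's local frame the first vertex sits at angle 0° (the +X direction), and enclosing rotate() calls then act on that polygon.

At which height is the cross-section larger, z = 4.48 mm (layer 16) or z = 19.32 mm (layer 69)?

layer 16 (z = 4.48 mm)

Layer 16 (z = 4.48): the 27×12 cube contributes its full rectangle (area 324.00 mm²); the 20×13.5 cube at (-2, 1.5) contributes its full rectangle (area 270.00 mm²); the cube at (1.5, 15.5) is present — its section is the full 28×10 rectangle (area 280.00 mm²); Taking the union: the regions partially overlap — summed areas 874.00 mm² minus the doubly-counted overlap 189.00 mm² gives 685.00 mm² — area = 685.00 mm²; the cylinder at (-2.5, 6.5): section is a regular 24-gon, circumradius r=8 (area = (24/2)·8.000²·sin(360°/24) = 198.77 mm²); Subtracting the remaining from the first: starting from that combined region (685.00 mm²), the r=8 cylinder at (-2.5, 6.5) partially overlaps it — only the 84.61 mm² overlap (of its 198.77 mm²) is removed, clipping the outline — area = 600.39 mm². So its area = 600.39 mm². Layer 69 (z = 19.32): the cube is absent (z outside [0, 5]); the cube at (-2, 1.5) does not reach this height (z outside [2, 8.5]); the cube at (1.5, 15.5) is present — its section is the full 28×10 rectangle (area 280.00 mm²); Merging all regions: only the 28×10 cube at (1.5, 15.5) is present, so the union is just that shape — area = 280.00 mm²; the cylinder at (-2.5, 6.5) is absent (z outside [0.5, 10]); Taking the first minus the rest: none of the subtracted shapes is present at this height, so that combined region is unchanged — area = 280.00 mm². So its area = 280.00 mm². Layer 16 is larger (600.39 vs 280.00 mm²).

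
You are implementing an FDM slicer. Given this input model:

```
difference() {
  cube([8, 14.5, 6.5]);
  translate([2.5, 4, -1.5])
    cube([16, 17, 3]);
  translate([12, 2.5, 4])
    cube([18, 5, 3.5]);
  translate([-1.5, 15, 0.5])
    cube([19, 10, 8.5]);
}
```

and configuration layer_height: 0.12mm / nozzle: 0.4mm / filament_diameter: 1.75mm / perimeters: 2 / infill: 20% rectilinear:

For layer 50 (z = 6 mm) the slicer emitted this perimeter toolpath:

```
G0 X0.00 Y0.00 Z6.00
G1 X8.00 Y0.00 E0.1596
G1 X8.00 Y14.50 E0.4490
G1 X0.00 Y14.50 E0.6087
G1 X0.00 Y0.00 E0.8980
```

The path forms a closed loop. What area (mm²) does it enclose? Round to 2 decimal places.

Apply the shoelace formula to the sequence of (X, Y) vertices; enclosed area = 116.00 mm².

116.00 mm²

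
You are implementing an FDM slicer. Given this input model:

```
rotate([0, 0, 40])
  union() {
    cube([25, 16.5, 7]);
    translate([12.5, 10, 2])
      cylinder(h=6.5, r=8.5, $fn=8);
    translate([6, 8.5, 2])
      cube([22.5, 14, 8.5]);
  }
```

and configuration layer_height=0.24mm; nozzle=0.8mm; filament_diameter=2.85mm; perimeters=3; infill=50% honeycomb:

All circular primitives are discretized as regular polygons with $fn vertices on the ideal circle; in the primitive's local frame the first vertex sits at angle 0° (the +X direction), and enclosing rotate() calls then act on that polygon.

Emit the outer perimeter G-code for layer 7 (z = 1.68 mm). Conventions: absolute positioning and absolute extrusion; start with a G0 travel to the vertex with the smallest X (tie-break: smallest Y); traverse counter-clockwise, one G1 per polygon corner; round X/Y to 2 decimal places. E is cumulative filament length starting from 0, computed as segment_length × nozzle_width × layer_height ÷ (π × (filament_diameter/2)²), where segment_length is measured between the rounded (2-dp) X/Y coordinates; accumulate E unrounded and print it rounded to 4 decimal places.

G0 X-10.61 Y12.64 Z1.68
G1 X0.00 Y0.00 E0.4967
G1 X19.15 Y16.07 E1.2491
G1 X8.55 Y28.71 E1.7456
G1 X-10.61 Y12.64 E2.4982

At z = 1.68 mm: the 25×16.5 cube contributes its full rectangle; the cylinder at (12.5, 10) is absent (z outside [2, 8.5]); the cube at (6, 8.5) is not intersected at this z (z outside [2, 10.5]); Combining (union): only the 25×16.5 cube is present, so the union is just that shape — 1 connected region; (rotated 40° about Z; rotation is an isometry so areas/perimeters/island counts are preserved). The outline is a single polygon with 4 vertices. Extrusion per mm of travel: 0.8 × 0.24 / (π × 1.425²) = 0.030097. Accumulating E over each segment gives final E = 2.4982.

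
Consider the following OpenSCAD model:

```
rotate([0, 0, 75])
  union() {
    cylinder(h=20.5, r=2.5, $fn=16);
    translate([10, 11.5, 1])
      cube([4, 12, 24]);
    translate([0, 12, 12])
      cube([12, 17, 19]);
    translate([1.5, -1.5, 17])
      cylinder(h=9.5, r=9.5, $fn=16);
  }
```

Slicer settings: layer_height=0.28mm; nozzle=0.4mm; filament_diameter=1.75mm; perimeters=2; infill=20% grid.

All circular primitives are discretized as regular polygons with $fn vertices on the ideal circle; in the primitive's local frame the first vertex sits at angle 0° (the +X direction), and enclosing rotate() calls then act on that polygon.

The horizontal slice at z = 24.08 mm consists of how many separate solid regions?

At z = 24.08 mm: the cylinder is not intersected at this z (z outside [0, 20.5]); the cube at (10, 11.5) (footprint 4×12) is included at this height; the cube at (0, 12) is present — its section is the full 12×17 rectangle; the cylinder at (1.5, -1.5): section is a regular 16-gon, circumradius r=9.5; Merging all regions: the regions partially overlap (shared area 23.00 mm²), so overlapping operands fuse into one piece — 2 connected regions; (whole slice rotated 75° about Z — lengths, areas and connectivity unchanged). The result has 2 disconnected regions.

2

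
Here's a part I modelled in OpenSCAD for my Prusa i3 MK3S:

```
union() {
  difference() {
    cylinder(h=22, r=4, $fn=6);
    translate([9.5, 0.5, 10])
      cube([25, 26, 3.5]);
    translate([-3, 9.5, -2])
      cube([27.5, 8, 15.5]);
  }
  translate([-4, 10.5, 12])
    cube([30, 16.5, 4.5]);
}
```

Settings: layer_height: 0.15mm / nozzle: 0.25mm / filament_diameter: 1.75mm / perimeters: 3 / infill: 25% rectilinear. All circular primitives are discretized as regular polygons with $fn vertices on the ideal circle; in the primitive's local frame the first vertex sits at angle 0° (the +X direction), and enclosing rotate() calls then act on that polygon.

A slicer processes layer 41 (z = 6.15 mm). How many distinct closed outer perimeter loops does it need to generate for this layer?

1

At z = 6.15 mm: the cylinder: section is a regular 6-gon, circumradius r=4; the cube at (9.5, 0.5) does not reach this height (z outside [10, 13.5]); the cube at (-3, 9.5) (footprint 27.5×8) is included at this height; Taking the first minus the rest: starting from the r=4 cylinder, the 27.5×8 cube at (-3, 9.5) misses the remaining region (no effect) — 1 connected region; the cube at (-4, 10.5) is absent (z outside [12, 16.5]); Combining (union): only the result so far is present, so the union is just that shape — 1 connected region. The result has 1 disconnected region.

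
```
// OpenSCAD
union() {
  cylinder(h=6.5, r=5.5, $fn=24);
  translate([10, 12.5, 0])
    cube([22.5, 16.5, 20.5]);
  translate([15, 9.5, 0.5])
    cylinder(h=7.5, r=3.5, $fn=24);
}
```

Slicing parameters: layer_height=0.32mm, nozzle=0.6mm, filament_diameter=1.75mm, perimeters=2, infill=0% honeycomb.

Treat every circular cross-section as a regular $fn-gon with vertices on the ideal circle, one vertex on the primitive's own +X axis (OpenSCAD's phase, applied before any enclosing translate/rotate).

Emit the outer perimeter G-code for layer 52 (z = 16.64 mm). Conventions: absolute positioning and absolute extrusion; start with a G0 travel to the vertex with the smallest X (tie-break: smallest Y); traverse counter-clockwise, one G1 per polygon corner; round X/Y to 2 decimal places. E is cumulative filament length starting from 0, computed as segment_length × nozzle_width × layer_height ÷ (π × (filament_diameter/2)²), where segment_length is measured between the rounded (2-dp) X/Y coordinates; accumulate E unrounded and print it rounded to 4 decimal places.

G0 X10.00 Y12.50 Z16.64
G1 X32.50 Y12.50 E1.7960
G1 X32.50 Y29.00 E3.1131
G1 X10.00 Y29.00 E4.9092
G1 X10.00 Y12.50 E6.2263

At z = 16.64 mm: the cylinder is absent (z outside [0, 6.5]); the cube at (10, 12.5) (footprint 22.5×16.5) is included at this height; the cylinder at (15, 9.5) is not intersected at this z (z outside [0.5, 8]); Taking the union: only the 22.5×16.5 cube at (10, 12.5) is present, so the union is just that shape — 1 connected region. The outline is a single polygon with 4 vertices. Extrusion per mm of travel: 0.6 × 0.32 / (π × 0.875²) = 0.079824. Accumulating E over each segment gives final E = 6.2263.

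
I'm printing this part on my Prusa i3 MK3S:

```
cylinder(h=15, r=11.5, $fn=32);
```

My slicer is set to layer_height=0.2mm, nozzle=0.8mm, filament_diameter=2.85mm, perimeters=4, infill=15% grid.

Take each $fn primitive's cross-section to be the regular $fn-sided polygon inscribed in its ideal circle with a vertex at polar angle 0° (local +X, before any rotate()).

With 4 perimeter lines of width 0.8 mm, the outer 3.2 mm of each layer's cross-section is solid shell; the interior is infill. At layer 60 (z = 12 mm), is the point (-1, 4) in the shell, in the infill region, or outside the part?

At z = 12 mm: the r=11.5 cylinder gives a regular 32-gon of circumradius 11.5 (constant along its height). Overall, the cross-section is a single solid region. The nearest boundary edge runs (-2.24, 11.28)→(-4.40, 10.62); distance from the point to it = 7.33 mm. The point is inside the cross-section and 7.33 mm from the nearest boundary — more than the 3.2 mm shell width (4 × 0.8), so it's in the infill interior.

infill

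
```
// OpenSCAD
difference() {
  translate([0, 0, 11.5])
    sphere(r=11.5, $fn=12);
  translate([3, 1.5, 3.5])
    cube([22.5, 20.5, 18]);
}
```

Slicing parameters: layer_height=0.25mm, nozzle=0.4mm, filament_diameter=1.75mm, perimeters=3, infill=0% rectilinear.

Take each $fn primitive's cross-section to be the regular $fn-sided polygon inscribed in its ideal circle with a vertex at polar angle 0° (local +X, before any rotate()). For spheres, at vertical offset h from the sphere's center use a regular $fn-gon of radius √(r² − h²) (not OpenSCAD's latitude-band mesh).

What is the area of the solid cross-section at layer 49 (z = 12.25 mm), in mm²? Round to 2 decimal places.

At z = 12.25 mm: the sphere: section is a regular 12-gon, circumradius = √(r²−h²) = √(11.5²−0.75²) = 11.476 (area = (12/2)·11.476²·sin(360°/12) = 395.06 mm²); the 22.5×20.5 cube at (3, 1.5) contributes its full rectangle (area 461.25 mm²); Taking the first minus the rest: starting from the r=11.5 sphere (395.06 mm²), the 22.5×20.5 cube at (3, 1.5) partially overlaps it — only the 53.13 mm² overlap (of its 461.25 mm²) is removed, clipping the outline — area = 341.93 mm². Overall, the cross-section is a single solid region. Net area = 341.93 mm².

341.93 mm²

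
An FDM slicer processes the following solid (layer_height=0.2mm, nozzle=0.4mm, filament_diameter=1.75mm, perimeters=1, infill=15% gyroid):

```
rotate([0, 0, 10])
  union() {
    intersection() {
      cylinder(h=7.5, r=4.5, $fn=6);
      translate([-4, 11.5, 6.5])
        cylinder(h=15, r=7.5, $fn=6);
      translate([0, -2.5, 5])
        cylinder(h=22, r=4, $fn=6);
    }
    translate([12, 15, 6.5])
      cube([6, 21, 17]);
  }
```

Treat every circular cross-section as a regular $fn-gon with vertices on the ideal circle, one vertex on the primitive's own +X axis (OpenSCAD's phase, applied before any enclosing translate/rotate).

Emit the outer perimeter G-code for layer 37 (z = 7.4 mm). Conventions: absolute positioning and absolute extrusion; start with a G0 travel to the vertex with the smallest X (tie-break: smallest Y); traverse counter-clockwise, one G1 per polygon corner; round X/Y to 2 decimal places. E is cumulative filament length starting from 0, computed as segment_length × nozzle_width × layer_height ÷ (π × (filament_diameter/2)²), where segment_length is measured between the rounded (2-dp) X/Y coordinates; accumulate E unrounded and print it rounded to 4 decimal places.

G0 X5.57 Y37.54 Z7.40
G1 X9.21 Y16.86 E0.6984
G1 X15.12 Y17.90 E0.8980
G1 X11.48 Y38.58 E1.5964
G1 X5.57 Y37.54 E1.7960

At z = 7.4 mm: the r=4.5 cylinder contributes a regular 6-gon of circumradius 4.5; the r=7.5 cylinder at (-4, 11.5) gives a regular 6-gon of circumradius 7.5 (constant along its height); the r=4 cylinder at (0, -2.5) gives a regular 6-gon of circumradius 4 (constant along its height); Keeping only the common overlap: the r=7.5 cylinder at (-4, 11.5) does not overlap the r=4.5 cylinder (empty); the r=4 cylinder at (0, -2.5) does not overlap the running intersection (empty) — nothing remains; the 6×21 cube at (12, 15) contributes its full rectangle; Merging all regions: only the 6×21 cube at (12, 15) is present, so the union is just that shape — 1 connected region; (whole slice rotated 10° about Z — lengths, areas and connectivity unchanged). The outline is a single polygon with 4 vertices. Extrusion per mm of travel: 0.4 × 0.2 / (π × 0.875²) = 0.033260. Accumulating E over each segment gives final E = 1.7960.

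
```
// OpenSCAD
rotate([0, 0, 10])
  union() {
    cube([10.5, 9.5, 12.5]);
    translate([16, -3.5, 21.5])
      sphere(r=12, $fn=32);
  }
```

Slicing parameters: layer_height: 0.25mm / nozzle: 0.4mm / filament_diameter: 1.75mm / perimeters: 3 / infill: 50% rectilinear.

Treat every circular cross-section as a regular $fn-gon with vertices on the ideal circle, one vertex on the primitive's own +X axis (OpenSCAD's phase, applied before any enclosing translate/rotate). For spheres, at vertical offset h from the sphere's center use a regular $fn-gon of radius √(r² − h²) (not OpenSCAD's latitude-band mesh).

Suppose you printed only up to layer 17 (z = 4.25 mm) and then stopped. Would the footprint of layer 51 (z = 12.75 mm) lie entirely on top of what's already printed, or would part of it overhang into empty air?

part overhangs

Compare the two slices. At z = 4.25: the cube is present — its section is the full 10.5×9.5 rectangle (area 99.75 mm²); the sphere at (16, -3.5) does not reach this height (|z−center|=17.250 > r=12); Taking the union: only the 10.5×9.5 cube is present, so the union is just that shape — area = 99.75 mm²; (rotated 10° about Z; rotation is an isometry so areas/perimeters/island counts are preserved). At z = 12.75: the cube is not intersected at this z (z outside [0, 12.5]); the r=12 sphere at (16, -3.5) slices to a regular 32-gon of circumradius 8.212 (√(r²−h²) with h=8.75 from center) (area = (32/2)·8.212²·sin(360°/32) = 210.50 mm²); Combining (union): only the r=12 sphere at (16, -3.5) is present, so the union is just that shape — area = 210.50 mm²; (whole slice rotated 10° about Z — lengths, areas and connectivity unchanged). Checking containment: at z = 12.75 the cross-section extends beyond the z = 4.25 cross-section by about 207.73 mm².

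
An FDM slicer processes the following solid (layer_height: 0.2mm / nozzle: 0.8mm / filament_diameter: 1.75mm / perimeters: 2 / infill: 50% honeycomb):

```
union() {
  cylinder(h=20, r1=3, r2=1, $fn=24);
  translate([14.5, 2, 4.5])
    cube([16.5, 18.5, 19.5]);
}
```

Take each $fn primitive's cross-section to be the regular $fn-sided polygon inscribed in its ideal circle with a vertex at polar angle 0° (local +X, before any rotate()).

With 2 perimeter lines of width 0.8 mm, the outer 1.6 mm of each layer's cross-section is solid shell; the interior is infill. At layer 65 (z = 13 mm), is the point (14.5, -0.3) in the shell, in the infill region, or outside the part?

outside

At z = 13 mm: the cone: at t=0.650 of its height the radius interpolates to r₁+(r₂−r₁)t = 1.700, giving a regular 24-gon of that circumradius; the cube at (14.5, 2) is present — its section is the full 16.5×18.5 rectangle; Merging all regions: the 2 present regions are separate (no shared area or edge), so areas and boundary lengths simply add and each stays a separate island — 2 connected regions. Overall, the cross-section has 2 separate islands. The nearest boundary edge runs (31.00, 2.00)→(14.50, 2.00); distance from the point to it = 2.30 mm. The point is not inside any of the regions above, so it lies outside the cross-section (2.30 mm from the nearest boundary).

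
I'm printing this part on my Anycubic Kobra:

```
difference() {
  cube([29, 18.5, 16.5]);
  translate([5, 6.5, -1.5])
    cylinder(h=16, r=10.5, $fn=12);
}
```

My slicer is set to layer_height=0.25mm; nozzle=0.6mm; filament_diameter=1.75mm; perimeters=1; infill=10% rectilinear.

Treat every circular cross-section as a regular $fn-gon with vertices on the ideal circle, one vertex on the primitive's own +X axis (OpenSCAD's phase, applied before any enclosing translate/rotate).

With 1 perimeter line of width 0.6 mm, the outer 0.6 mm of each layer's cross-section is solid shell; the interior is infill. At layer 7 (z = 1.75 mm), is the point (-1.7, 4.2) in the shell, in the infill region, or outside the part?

At z = 1.75 mm: the cube is present — its section is the full 29×18.5 rectangle; the cylinder at (5, 6.5): section is a regular 12-gon, circumradius r=10.5; Subtracting the remaining from the first: starting from the 29×18.5 cube, the r=10.5 cylinder at (5, 6.5) partially overlaps it — only the 226.36 mm² overlap (of its 330.75 mm²) is removed, clipping the outline — 1 connected region. Overall, the cross-section is a single solid region. The nearest boundary edge runs (5.00, 17.00)→(0.00, 15.66); distance from the point to it = 11.59 mm. The point is not inside any of the regions above, so it lies outside the cross-section (11.59 mm from the nearest boundary).

outside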